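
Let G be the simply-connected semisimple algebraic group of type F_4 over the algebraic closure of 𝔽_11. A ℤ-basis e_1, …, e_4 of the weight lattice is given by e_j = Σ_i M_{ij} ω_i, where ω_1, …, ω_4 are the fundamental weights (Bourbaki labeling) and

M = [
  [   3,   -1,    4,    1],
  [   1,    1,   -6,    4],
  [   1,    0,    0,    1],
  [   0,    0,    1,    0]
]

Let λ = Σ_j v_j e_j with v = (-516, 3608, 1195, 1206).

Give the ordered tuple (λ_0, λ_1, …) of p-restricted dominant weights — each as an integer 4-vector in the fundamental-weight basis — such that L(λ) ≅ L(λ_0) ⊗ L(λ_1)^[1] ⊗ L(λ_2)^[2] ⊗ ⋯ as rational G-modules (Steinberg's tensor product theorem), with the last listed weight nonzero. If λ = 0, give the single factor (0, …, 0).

In the fundamental-weight basis, λ has coordinates c = M·v (v = (-516, 3608, 1195, 1206)):
  c_1 = (3)·(-516) + (-1)·(3608) + (4)·(1195) + (1)·(1206) = 830
  c_2 = (1)·(-516) + (1)·(3608) + (-6)·(1195) + (4)·(1206) = 746
  c_3 = (1)·(-516) + (0)·(3608) + (0)·(1195) + (1)·(1206) = 690
  c_4 = (0)·(-516) + (0)·(3608) + (1)·(1195) + (0)·(1206) = 1195
Expand coordinatewise in base 11:
  c_1 = 830 = 5·11^0 + 9·11^1 + 6·11^2
  c_2 = 746 = 9·11^0 + 1·11^1 + 6·11^2
  c_3 = 690 = 8·11^0 + 7·11^1 + 5·11^2
  c_4 = 1195 = 7·11^0 + 9·11^1 + 9·11^2
p-restricted factor λ_0 = (5, 9, 8, 7)
p-restricted factor λ_1 = (9, 1, 7, 9)
p-restricted factor λ_2 = (6, 6, 5, 9)

((5, 9, 8, 7), (9, 1, 7, 9), (6, 6, 5, 9))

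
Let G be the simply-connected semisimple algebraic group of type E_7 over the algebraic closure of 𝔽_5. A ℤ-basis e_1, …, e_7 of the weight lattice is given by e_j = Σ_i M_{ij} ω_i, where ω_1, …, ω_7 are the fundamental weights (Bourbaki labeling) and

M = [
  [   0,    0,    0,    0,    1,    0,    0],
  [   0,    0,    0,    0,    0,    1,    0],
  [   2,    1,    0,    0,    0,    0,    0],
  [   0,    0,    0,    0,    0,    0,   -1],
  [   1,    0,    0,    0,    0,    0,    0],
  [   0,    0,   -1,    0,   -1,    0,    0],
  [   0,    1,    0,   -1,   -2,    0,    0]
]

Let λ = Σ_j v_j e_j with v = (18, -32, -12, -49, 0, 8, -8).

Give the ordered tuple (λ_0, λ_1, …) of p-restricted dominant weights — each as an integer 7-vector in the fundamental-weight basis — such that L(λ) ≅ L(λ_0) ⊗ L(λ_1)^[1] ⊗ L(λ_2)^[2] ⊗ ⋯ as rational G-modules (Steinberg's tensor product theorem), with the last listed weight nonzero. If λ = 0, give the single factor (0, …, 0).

Compute c_i = Σ_j M_{ij} v_j with v = (18, -32, -12, -49, 0, 8, -8):
  c_1 = 0·18 + (0)·(-32) + (0)·(-12) + (0)·(-49) + 1·0 + 0·8 + (0)·(-8) = 0
  c_2 = 0·18 + (0)·(-32) + (0)·(-12) + (0)·(-49) + 0·0 + 1·8 + (0)·(-8) = 8
  c_3 = 2·18 + (1)·(-32) + (0)·(-12) + (0)·(-49) + 0·0 + 0·8 + (0)·(-8) = 4
  c_4 = 0·18 + (0)·(-32) + (0)·(-12) + (0)·(-49) + 0·0 + 0·8 + (-1)·(-8) = 8
  c_5 = 1·18 + (0)·(-32) + (0)·(-12) + (0)·(-49) + 0·0 + 0·8 + (0)·(-8) = 18
  c_6 = 0·18 + (0)·(-32) + (-1)·(-12) + (0)·(-49) + (-1)·(0) + 0·8 + (0)·(-8) = 12
  c_7 = 0·18 + (1)·(-32) + (0)·(-12) + (-1)·(-49) + (-2)·(0) + 0·8 + (0)·(-8) = 17
Expand coordinatewise in base 5:
  c_1 = 0
  c_2 = 8 = 3·5^0 + 1·5^1
  c_3 = 4 = 4·5^0
  c_4 = 8 = 3·5^0 + 1·5^1
  c_5 = 18 = 3·5^0 + 3·5^1
  c_6 = 12 = 2·5^0 + 2·5^1
  c_7 = 17 = 2·5^0 + 3·5^1
p-restricted factor λ_0 = (0, 3, 4, 3, 3, 2, 2)
p-restricted factor λ_1 = (0, 1, 0, 1, 3, 2, 3)

((0, 3, 4, 3, 3, 2, 2), (0, 1, 0, 1, 3, 2, 3))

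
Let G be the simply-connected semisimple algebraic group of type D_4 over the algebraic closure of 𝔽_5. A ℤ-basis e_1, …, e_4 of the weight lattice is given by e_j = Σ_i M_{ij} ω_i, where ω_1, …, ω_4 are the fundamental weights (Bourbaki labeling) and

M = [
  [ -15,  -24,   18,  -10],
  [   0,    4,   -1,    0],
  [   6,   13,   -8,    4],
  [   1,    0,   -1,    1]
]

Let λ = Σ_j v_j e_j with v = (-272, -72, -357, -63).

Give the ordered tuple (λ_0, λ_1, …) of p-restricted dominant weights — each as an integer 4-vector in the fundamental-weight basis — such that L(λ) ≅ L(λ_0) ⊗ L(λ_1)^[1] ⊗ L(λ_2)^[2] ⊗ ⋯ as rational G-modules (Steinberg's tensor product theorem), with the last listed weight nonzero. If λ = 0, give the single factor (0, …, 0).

In the fundamental-weight basis, λ has coordinates c = M·v (v = (-272, -72, -357, -63)):
  c_1 = -15*-272 + -24*-72 + 18*-357 + -10*-63 = 12
  c_2 = 0*-272 + 4*-72 + -1*-357 + 0*-63 = 69
  c_3 = 6*-272 + 13*-72 + -8*-357 + 4*-63 = 36
  c_4 = 1*-272 + 0*-72 + -1*-357 + 1*-63 = 22
Base-5 expansion of each c_i:
  c_1 = 12 = 2·5^0 + 2·5^1
  c_2 = 69 = 4·5^0 + 3·5^1 + 2·5^2
  c_3 = 36 = 1·5^0 + 2·5^1 + 1·5^2
  c_4 = 22 = 2·5^0 + 4·5^1
p-restricted factor λ_0 = (2, 4, 1, 2)
p-restricted factor λ_1 = (2, 3, 2, 4)
p-restricted factor λ_2 = (0, 2, 1, 0)

((2, 4, 1, 2), (2, 3, 2, 4), (0, 2, 1, 0))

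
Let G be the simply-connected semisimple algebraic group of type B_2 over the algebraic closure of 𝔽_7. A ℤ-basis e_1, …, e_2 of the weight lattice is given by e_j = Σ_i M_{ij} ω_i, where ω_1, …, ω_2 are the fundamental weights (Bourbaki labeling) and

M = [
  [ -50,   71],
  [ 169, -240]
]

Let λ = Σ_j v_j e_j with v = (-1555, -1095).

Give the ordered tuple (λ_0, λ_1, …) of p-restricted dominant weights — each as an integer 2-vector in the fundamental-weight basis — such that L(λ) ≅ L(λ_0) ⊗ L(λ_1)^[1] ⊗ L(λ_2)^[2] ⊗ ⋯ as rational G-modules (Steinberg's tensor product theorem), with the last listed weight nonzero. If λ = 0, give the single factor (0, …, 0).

ω-coordinates c = M·v, v = (-1555, -1095):
  c_1 = -50*-1555 + 71*-1095 = 5
  c_2 = 169*-1555 + -240*-1095 = 5
p = 7; digits c_i = Σ_j d_{ij}·7^j, 0 ≤ d_{ij} < 7:
  c_1 = 5 = 5·7^0
  c_2 = 5 = 5·7^0
Factor λ_0 = (5, 5)

((5, 5),)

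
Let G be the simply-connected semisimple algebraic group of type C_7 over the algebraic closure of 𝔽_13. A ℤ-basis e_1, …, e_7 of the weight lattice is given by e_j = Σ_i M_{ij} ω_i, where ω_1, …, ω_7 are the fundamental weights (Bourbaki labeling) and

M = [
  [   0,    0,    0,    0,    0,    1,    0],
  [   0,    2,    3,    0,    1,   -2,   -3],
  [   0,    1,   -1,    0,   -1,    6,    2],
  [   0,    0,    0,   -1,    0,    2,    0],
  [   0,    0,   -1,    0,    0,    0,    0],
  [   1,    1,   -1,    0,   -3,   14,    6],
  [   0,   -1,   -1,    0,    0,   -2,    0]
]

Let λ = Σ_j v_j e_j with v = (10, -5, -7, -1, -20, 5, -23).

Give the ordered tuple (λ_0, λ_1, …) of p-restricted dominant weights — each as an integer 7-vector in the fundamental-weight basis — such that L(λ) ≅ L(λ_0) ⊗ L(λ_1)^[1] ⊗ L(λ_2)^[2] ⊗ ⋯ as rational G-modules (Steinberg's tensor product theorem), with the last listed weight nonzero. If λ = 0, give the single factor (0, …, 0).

Converting to the ω-basis (c_i = row i of M dotted with v = (10, -5, -7, -1, -20, 5, -23)):
  c_1 = (0)·(10) + (0)·(-5) + (0)·(-7) + (0)·(-1) + (0)·(-20) + (1)·(5) + (0)·(-23) = 5
  c_2 = (0)·(10) + (2)·(-5) + (3)·(-7) + (0)·(-1) + (1)·(-20) + (-2)·(5) + (-3)·(-23) = 8
  c_3 = (0)·(10) + (1)·(-5) + (-1)·(-7) + (0)·(-1) + (-1)·(-20) + (6)·(5) + (2)·(-23) = 6
  c_4 = (0)·(10) + (0)·(-5) + (0)·(-7) + (-1)·(-1) + (0)·(-20) + (2)·(5) + (0)·(-23) = 11
  c_5 = (0)·(10) + (0)·(-5) + (-1)·(-7) + (0)·(-1) + (0)·(-20) + (0)·(5) + (0)·(-23) = 7
  c_6 = (1)·(10) + (1)·(-5) + (-1)·(-7) + (0)·(-1) + (-3)·(-20) + (14)·(5) + (6)·(-23) = 4
  c_7 = (0)·(10) + (-1)·(-5) + (-1)·(-7) + (0)·(-1) + (0)·(-20) + (-2)·(5) + (0)·(-23) = 2
Writing each c_i in base p = 13:
  c_1 = 5 = 5·13^0
  c_2 = 8 = 8·13^0
  c_3 = 6 = 6·13^0
  c_4 = 11 = 11·13^0
  c_5 = 7 = 7·13^0
  c_6 = 4 = 4·13^0
  c_7 = 2 = 2·13^0
λ_0 = (5, 8, 6, 11, 7, 4, 2)

((5, 8, 6, 11, 7, 4, 2),)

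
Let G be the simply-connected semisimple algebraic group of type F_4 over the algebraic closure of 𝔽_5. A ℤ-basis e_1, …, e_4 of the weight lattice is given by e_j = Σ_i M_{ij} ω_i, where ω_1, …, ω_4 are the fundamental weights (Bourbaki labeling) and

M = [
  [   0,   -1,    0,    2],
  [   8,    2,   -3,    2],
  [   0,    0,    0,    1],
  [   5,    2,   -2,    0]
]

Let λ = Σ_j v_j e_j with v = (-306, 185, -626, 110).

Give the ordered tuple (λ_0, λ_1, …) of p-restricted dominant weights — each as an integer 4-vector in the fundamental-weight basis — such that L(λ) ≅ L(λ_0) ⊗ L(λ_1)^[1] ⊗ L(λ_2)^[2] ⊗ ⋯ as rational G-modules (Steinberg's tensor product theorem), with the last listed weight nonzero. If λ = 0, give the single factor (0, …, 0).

((0, 0, 0, 2), (2, 4, 2, 3), (1, 0, 4, 3))

Change of basis e → ω: c = M·v where v = (-306, 185, -626, 110):
  c_1 = (0)·(-306) + (-1)·(185) + (0)·(-626) + (2)·(110) = 35
  c_2 = (8)·(-306) + (2)·(185) + (-3)·(-626) + (2)·(110) = 20
  c_3 = (0)·(-306) + (0)·(185) + (0)·(-626) + (1)·(110) = 110
  c_4 = (5)·(-306) + (2)·(185) + (-2)·(-626) + (0)·(110) = 92
p = 5; digits c_i = Σ_j d_{ij}·5^j, 0 ≤ d_{ij} < 5:
  c_1 = 35 = 0·5^0 + 2·5^1 + 1·5^2
  c_2 = 20 = 0·5^0 + 4·5^1
  c_3 = 110 = 0·5^0 + 2·5^1 + 4·5^2
  c_4 = 92 = 2·5^0 + 3·5^1 + 3·5^2
Factor λ_0 = (0, 0, 0, 2)
Factor λ_1 = (2, 4, 2, 3)
Factor λ_2 = (1, 0, 4, 3)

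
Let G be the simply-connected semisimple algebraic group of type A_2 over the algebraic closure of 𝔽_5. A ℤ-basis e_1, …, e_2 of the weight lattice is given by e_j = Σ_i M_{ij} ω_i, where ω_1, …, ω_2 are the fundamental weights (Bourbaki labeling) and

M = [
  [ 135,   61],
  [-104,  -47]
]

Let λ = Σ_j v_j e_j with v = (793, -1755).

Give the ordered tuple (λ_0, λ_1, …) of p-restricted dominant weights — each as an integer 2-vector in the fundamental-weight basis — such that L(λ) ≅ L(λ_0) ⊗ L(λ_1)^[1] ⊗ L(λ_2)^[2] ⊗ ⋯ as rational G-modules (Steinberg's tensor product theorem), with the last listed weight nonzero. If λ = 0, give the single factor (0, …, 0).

Compute c_i = Σ_j M_{ij} v_j with v = (793, -1755):
  c_1 = 135·793 + (61)·(-1755) = 0
  c_2 = (-104)·(793) + (-47)·(-1755) = 13
Base-5 expansion of each c_i:
  c_1 = 0
  c_2 = 13 = 3·5^0 + 2·5^1
p-restricted factor λ_0 = (0, 3)
p-restricted factor λ_1 = (0, 2)

((0, 3), (0, 2))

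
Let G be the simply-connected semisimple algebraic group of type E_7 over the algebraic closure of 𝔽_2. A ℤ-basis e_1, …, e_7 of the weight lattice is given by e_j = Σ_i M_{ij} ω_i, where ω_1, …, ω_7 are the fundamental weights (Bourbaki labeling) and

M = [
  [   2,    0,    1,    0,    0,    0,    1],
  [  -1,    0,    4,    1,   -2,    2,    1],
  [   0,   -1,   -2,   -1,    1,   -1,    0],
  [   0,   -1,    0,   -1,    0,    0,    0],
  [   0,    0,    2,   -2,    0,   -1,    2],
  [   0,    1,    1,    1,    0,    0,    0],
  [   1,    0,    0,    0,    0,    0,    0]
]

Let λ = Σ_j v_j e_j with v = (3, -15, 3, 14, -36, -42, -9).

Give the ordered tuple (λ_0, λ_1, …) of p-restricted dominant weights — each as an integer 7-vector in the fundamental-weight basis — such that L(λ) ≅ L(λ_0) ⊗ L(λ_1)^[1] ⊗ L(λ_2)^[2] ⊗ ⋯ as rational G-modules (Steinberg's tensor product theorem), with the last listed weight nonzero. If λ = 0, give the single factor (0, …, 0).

((0, 0, 1, 1, 0, 0, 1), (0, 1, 0, 0, 1, 1, 1))

Compute c_i = Σ_j M_{ij} v_j with v = (3, -15, 3, 14, -36, -42, -9):
  c_1 = 2·3 + (0)·(-15) + 1·3 + 0·14 + (0)·(-36) + (0)·(-42) + (1)·(-9) = 0
  c_2 = (-1)·(3) + (0)·(-15) + 4·3 + 1·14 + (-2)·(-36) + (2)·(-42) + (1)·(-9) = 2
  c_3 = 0·3 + (-1)·(-15) + (-2)·(3) + (-1)·(14) + (1)·(-36) + (-1)·(-42) + (0)·(-9) = 1
  c_4 = 0·3 + (-1)·(-15) + 0·3 + (-1)·(14) + (0)·(-36) + (0)·(-42) + (0)·(-9) = 1
  c_5 = 0·3 + (0)·(-15) + 2·3 + (-2)·(14) + (0)·(-36) + (-1)·(-42) + (2)·(-9) = 2
  c_6 = 0·3 + (1)·(-15) + 1·3 + 1·14 + (0)·(-36) + (0)·(-42) + (0)·(-9) = 2
  c_7 = 1·3 + (0)·(-15) + 0·3 + 0·14 + (0)·(-36) + (0)·(-42) + (0)·(-9) = 3
Expand coordinatewise in base 2:
  c_1 = 0
  c_2 = 2 = 0·2^0 + 1·2^1
  c_3 = 1 = 1·2^0
  c_4 = 1 = 1·2^0
  c_5 = 2 = 0·2^0 + 1·2^1
  c_6 = 2 = 0·2^0 + 1·2^1
  c_7 = 3 = 1·2^0 + 1·2^1
λ_0 = (0, 0, 1, 1, 0, 0, 1)
λ_1 = (0, 1, 0, 0, 1, 1, 1)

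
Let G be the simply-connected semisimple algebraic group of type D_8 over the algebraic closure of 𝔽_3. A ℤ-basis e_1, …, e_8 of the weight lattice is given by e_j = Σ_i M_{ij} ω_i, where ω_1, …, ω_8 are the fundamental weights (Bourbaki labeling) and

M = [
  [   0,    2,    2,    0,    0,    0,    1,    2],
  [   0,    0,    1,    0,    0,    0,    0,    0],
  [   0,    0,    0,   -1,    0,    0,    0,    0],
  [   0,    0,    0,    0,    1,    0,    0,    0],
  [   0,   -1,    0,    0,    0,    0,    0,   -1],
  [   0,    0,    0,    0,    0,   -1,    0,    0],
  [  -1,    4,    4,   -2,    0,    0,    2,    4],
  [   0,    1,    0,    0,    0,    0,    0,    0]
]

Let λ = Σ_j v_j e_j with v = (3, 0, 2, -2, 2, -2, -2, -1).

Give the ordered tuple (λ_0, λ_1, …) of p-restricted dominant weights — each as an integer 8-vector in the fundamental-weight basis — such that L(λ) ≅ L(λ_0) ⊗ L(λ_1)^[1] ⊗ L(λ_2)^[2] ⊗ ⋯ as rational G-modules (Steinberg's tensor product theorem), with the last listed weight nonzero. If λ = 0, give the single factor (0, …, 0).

((0, 2, 2, 2, 1, 2, 1, 0),)

ω-coordinates c = M·v, v = (3, 0, 2, -2, 2, -2, -2, -1):
  c_1 = 0*3 + 2*0 + 2*2 + 0*-2 + 0*2 + 0*-2 + 1*-2 + 2*-1 = 0
  c_2 = 0*3 + 0*0 + 1*2 + 0*-2 + 0*2 + 0*-2 + 0*-2 + 0*-1 = 2
  c_3 = 0*3 + 0*0 + 0*2 + -1*-2 + 0*2 + 0*-2 + 0*-2 + 0*-1 = 2
  c_4 = 0*3 + 0*0 + 0*2 + 0*-2 + 1*2 + 0*-2 + 0*-2 + 0*-1 = 2
  c_5 = 0*3 + -1*0 + 0*2 + 0*-2 + 0*2 + 0*-2 + 0*-2 + -1*-1 = 1
  c_6 = 0*3 + 0*0 + 0*2 + 0*-2 + 0*2 + -1*-2 + 0*-2 + 0*-1 = 2
  c_7 = -1*3 + 4*0 + 4*2 + -2*-2 + 0*2 + 0*-2 + 2*-2 + 4*-1 = 1
  c_8 = 0*3 + 1*0 + 0*2 + 0*-2 + 0*2 + 0*-2 + 0*-2 + 0*-1 = 0
Expand coordinatewise in base 3:
  c_1 = 0
  c_2 = 2 = 2·3^0
  c_3 = 2 = 2·3^0
  c_4 = 2 = 2·3^0
  c_5 = 1 = 1·3^0
  c_6 = 2 = 2·3^0
  c_7 = 1 = 1·3^0
  c_8 = 0
Factor λ_0 = (0, 2, 2, 2, 1, 2, 1, 0)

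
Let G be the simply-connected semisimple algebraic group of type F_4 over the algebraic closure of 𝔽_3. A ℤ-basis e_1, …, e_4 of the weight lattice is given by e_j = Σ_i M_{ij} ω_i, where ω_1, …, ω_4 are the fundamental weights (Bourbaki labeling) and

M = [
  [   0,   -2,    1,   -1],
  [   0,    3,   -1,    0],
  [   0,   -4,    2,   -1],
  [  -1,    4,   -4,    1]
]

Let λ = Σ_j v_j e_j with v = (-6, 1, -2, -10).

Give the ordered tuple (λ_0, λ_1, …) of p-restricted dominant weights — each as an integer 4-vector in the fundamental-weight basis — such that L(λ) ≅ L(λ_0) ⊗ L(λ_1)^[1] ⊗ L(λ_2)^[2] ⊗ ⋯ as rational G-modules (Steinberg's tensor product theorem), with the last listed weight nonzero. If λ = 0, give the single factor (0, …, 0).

((0, 2, 2, 2), (2, 1, 0, 2))

Converting to the ω-basis (c_i = row i of M dotted with v = (-6, 1, -2, -10)):
  c_1 = 0*-6 + -2*1 + 1*-2 + -1*-10 = 6
  c_2 = 0*-6 + 3*1 + -1*-2 + 0*-10 = 5
  c_3 = 0*-6 + -4*1 + 2*-2 + -1*-10 = 2
  c_4 = -1*-6 + 4*1 + -4*-2 + 1*-10 = 8
Expand coordinatewise in base 3:
  c_1 = 6 = 0·3^0 + 2·3^1
  c_2 = 5 = 2·3^0 + 1·3^1
  c_3 = 2 = 2·3^0
  c_4 = 8 = 2·3^0 + 2·3^1
p-restricted factor λ_0 = (0, 2, 2, 2)
p-restricted factor λ_1 = (2, 1, 0, 2)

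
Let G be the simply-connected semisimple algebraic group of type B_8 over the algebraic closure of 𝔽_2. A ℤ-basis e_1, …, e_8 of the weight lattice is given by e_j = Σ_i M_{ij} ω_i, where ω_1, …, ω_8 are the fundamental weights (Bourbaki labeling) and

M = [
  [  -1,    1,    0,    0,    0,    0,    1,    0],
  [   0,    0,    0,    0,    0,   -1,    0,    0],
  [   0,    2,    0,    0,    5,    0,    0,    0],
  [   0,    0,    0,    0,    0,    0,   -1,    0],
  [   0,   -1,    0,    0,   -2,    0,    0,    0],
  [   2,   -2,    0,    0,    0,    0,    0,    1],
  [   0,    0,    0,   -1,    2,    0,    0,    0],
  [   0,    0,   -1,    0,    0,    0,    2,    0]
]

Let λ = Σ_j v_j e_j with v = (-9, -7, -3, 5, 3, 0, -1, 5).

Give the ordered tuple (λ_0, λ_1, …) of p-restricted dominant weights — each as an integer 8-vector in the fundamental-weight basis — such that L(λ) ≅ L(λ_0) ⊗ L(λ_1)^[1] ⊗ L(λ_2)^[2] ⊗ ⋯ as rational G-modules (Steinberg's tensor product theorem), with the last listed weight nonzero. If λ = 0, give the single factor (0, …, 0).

ω-coordinates c = M·v, v = (-9, -7, -3, 5, 3, 0, -1, 5):
  c_1 = (-1)·(-9) + (1)·(-7) + (0)·(-3) + 0·5 + 0·3 + 0·0 + (1)·(-1) + 0·5 = 1
  c_2 = (0)·(-9) + (0)·(-7) + (0)·(-3) + 0·5 + 0·3 + (-1)·(0) + (0)·(-1) + 0·5 = 0
  c_3 = (0)·(-9) + (2)·(-7) + (0)·(-3) + 0·5 + 5·3 + 0·0 + (0)·(-1) + 0·5 = 1
  c_4 = (0)·(-9) + (0)·(-7) + (0)·(-3) + 0·5 + 0·3 + 0·0 + (-1)·(-1) + 0·5 = 1
  c_5 = (0)·(-9) + (-1)·(-7) + (0)·(-3) + 0·5 + (-2)·(3) + 0·0 + (0)·(-1) + 0·5 = 1
  c_6 = (2)·(-9) + (-2)·(-7) + (0)·(-3) + 0·5 + 0·3 + 0·0 + (0)·(-1) + 1·5 = 1
  c_7 = (0)·(-9) + (0)·(-7) + (0)·(-3) + (-1)·(5) + 2·3 + 0·0 + (0)·(-1) + 0·5 = 1
  c_8 = (0)·(-9) + (0)·(-7) + (-1)·(-3) + 0·5 + 0·3 + 0·0 + (2)·(-1) + 0·5 = 1
Expand coordinatewise in base 2:
  c_1 = 1 = 1·2^0
  c_2 = 0
  c_3 = 1 = 1·2^0
  c_4 = 1 = 1·2^0
  c_5 = 1 = 1·2^0
  c_6 = 1 = 1·2^0
  c_7 = 1 = 1·2^0
  c_8 = 1 = 1·2^0
p-restricted factor λ_0 = (1, 0, 1, 1, 1, 1, 1, 1)

((1, 0, 1, 1, 1, 1, 1, 1),)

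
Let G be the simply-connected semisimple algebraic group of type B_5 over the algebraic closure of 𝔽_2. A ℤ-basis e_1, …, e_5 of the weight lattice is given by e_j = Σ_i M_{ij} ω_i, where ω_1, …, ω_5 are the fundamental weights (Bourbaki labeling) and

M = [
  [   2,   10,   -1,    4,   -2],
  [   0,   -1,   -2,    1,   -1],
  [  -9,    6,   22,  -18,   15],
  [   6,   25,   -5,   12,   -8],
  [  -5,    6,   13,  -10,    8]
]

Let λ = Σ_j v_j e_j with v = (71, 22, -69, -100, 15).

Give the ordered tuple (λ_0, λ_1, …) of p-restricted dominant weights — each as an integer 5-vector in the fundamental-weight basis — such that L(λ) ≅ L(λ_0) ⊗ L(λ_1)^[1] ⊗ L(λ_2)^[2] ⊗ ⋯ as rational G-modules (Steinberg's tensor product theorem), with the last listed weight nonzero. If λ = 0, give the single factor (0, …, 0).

Change of basis e → ω: c = M·v where v = (71, 22, -69, -100, 15):
  c_1 = (2)·(71) + (10)·(22) + (-1)·(-69) + (4)·(-100) + (-2)·(15) = 1
  c_2 = (0)·(71) + (-1)·(22) + (-2)·(-69) + (1)·(-100) + (-1)·(15) = 1
  c_3 = (-9)·(71) + (6)·(22) + (22)·(-69) + (-18)·(-100) + (15)·(15) = 0
  c_4 = (6)·(71) + (25)·(22) + (-5)·(-69) + (12)·(-100) + (-8)·(15) = 1
  c_5 = (-5)·(71) + (6)·(22) + (13)·(-69) + (-10)·(-100) + (8)·(15) = 0
Expand coordinatewise in base 2:
  c_1 = 1 = 1·2^0
  c_2 = 1 = 1·2^0
  c_3 = 0
  c_4 = 1 = 1·2^0
  c_5 = 0
p-restricted factor λ_0 = (1, 1, 0, 1, 0)

((1, 1, 0, 1, 0),)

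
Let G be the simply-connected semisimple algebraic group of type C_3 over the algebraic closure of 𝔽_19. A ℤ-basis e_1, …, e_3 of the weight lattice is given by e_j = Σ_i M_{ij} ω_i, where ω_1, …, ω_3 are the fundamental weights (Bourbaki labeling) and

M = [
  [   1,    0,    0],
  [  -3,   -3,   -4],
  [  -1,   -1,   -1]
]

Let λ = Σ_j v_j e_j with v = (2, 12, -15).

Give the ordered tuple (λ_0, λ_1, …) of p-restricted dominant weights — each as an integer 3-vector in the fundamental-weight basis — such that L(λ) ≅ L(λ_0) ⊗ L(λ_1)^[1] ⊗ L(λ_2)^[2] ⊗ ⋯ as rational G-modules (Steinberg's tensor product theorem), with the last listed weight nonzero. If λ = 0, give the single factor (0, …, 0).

((2, 18, 1),)

Change of basis e → ω: c = M·v where v = (2, 12, -15):
  c_1 = 1*2 + 0*12 + 0*-15 = 2
  c_2 = -3*2 + -3*12 + -4*-15 = 18
  c_3 = -1*2 + -1*12 + -1*-15 = 1
Base-19 expansion of each c_i:
  c_1 = 2 = 2·19^0
  c_2 = 18 = 18·19^0
  c_3 = 1 = 1·19^0
p-restricted factor λ_0 = (2, 18, 1)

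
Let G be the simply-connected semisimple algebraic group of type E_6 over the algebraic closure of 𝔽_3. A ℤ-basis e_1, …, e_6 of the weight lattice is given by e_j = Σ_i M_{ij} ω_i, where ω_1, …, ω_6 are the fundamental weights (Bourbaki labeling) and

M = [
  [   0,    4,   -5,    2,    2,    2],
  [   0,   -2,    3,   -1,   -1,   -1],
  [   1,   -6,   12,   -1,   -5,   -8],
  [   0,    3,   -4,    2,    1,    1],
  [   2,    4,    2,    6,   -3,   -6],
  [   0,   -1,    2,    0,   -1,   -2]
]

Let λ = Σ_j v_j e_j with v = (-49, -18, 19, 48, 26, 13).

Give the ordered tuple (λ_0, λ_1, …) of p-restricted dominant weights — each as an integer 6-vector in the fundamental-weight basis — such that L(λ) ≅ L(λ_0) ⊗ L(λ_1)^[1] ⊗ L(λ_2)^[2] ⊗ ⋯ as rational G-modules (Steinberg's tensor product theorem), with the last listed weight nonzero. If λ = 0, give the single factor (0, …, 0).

((1, 0, 2, 2, 0, 1), (2, 2, 1, 1, 0, 1))

In the fundamental-weight basis, λ has coordinates c = M·v (v = (-49, -18, 19, 48, 26, 13)):
  c_1 = (0)·(-49) + (4)·(-18) + (-5)·(19) + (2)·(48) + (2)·(26) + (2)·(13) = 7
  c_2 = (0)·(-49) + (-2)·(-18) + (3)·(19) + (-1)·(48) + (-1)·(26) + (-1)·(13) = 6
  c_3 = (1)·(-49) + (-6)·(-18) + (12)·(19) + (-1)·(48) + (-5)·(26) + (-8)·(13) = 5
  c_4 = (0)·(-49) + (3)·(-18) + (-4)·(19) + (2)·(48) + (1)·(26) + (1)·(13) = 5
  c_5 = (2)·(-49) + (4)·(-18) + (2)·(19) + (6)·(48) + (-3)·(26) + (-6)·(13) = 0
  c_6 = (0)·(-49) + (-1)·(-18) + (2)·(19) + (0)·(48) + (-1)·(26) + (-2)·(13) = 4
Writing each c_i in base p = 3:
  c_1 = 7 = 1·3^0 + 2·3^1
  c_2 = 6 = 0·3^0 + 2·3^1
  c_3 = 5 = 2·3^0 + 1·3^1
  c_4 = 5 = 2·3^0 + 1·3^1
  c_5 = 0
  c_6 = 4 = 1·3^0 + 1·3^1
Factor λ_0 = (1, 0, 2, 2, 0, 1)
Factor λ_1 = (2, 2, 1, 1, 0, 1)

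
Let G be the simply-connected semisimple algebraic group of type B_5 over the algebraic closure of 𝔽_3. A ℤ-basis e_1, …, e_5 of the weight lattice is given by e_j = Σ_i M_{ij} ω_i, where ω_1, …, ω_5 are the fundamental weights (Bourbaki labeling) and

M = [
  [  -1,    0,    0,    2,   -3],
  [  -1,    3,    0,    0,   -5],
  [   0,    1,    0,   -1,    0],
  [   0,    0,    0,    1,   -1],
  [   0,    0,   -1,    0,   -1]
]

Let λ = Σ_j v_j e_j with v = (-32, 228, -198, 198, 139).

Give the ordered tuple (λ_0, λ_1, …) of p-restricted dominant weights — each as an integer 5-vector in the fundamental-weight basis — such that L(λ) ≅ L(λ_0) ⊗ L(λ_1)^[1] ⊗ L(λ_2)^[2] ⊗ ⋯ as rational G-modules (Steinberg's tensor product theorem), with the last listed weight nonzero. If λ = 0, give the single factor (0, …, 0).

((2, 0, 0, 2, 2), (0, 1, 1, 1, 1), (1, 2, 0, 0, 0), (0, 0, 1, 2, 2))

In the fundamental-weight basis, λ has coordinates c = M·v (v = (-32, 228, -198, 198, 139)):
  c_1 = -1*-32 + 0*228 + 0*-198 + 2*198 + -3*139 = 11
  c_2 = -1*-32 + 3*228 + 0*-198 + 0*198 + -5*139 = 21
  c_3 = 0*-32 + 1*228 + 0*-198 + -1*198 + 0*139 = 30
  c_4 = 0*-32 + 0*228 + 0*-198 + 1*198 + -1*139 = 59
  c_5 = 0*-32 + 0*228 + -1*-198 + 0*198 + -1*139 = 59
Expand coordinatewise in base 3:
  c_1 = 11 = 2·3^0 + 0·3^1 + 1·3^2
  c_2 = 21 = 0·3^0 + 1·3^1 + 2·3^2
  c_3 = 30 = 0·3^0 + 1·3^1 + 0·3^2 + 1·3^3
  c_4 = 59 = 2·3^0 + 1·3^1 + 0·3^2 + 2·3^3
  c_5 = 59 = 2·3^0 + 1·3^1 + 0·3^2 + 2·3^3
p-restricted factor λ_0 = (2, 0, 0, 2, 2)
p-restricted factor λ_1 = (0, 1, 1, 1, 1)
p-restricted factor λ_2 = (1, 2, 0, 0, 0)
p-restricted factor λ_3 = (0, 0, 1, 2, 2)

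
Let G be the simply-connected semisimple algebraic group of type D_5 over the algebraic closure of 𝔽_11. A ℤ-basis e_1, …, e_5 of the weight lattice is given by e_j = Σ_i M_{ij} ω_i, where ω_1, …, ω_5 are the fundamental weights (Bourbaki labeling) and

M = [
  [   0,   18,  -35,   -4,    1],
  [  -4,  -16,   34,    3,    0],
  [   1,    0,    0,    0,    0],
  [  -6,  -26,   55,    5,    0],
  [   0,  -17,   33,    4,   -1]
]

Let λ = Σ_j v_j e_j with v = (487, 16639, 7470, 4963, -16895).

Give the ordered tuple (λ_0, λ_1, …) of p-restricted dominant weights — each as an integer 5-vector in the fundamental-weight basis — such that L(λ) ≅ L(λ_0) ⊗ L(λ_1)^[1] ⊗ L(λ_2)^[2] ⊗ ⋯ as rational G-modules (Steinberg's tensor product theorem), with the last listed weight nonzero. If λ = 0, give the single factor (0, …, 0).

((7, 4, 3, 8, 9), (8, 8, 0, 0, 2), (10, 5, 4, 1, 3))

Change of basis e → ω: c = M·v where v = (487, 16639, 7470, 4963, -16895):
  c_1 = 0*487 + 18*16639 + -35*7470 + -4*4963 + 1*-16895 = 1305
  c_2 = -4*487 + -16*16639 + 34*7470 + 3*4963 + 0*-16895 = 697
  c_3 = 1*487 + 0*16639 + 0*7470 + 0*4963 + 0*-16895 = 487
  c_4 = -6*487 + -26*16639 + 55*7470 + 5*4963 + 0*-16895 = 129
  c_5 = 0*487 + -17*16639 + 33*7470 + 4*4963 + -1*-16895 = 394
Expand coordinatewise in base 11:
  c_1 = 1305 = 7·11^0 + 8·11^1 + 10·11^2
  c_2 = 697 = 4·11^0 + 8·11^1 + 5·11^2
  c_3 = 487 = 3·11^0 + 0·11^1 + 4·11^2
  c_4 = 129 = 8·11^0 + 0·11^1 + 1·11^2
  c_5 = 394 = 9·11^0 + 2·11^1 + 3·11^2
Factor λ_0 = (7, 4, 3, 8, 9)
Factor λ_1 = (8, 8, 0, 0, 2)
Factor λ_2 = (10, 5, 4, 1, 3)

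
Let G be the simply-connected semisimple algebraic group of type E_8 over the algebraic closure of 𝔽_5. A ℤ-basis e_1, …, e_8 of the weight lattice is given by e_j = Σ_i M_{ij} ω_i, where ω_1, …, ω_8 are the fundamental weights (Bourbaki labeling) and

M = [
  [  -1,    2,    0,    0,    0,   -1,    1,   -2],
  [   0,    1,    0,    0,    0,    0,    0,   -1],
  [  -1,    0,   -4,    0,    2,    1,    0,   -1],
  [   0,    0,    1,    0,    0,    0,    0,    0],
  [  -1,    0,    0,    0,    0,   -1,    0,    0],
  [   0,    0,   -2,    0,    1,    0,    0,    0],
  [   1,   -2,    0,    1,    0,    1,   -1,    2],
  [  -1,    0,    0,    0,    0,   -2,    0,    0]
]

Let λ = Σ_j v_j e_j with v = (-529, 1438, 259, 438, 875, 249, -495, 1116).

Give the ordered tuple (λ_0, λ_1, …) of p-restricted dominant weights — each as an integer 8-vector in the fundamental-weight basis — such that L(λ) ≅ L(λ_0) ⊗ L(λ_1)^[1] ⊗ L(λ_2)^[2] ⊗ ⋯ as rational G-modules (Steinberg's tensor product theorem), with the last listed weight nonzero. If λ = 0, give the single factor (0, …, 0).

((4, 2, 1, 4, 0, 2, 4, 1), (0, 4, 0, 1, 1, 1, 1, 1), (2, 2, 0, 0, 1, 4, 0, 1), (3, 2, 3, 2, 2, 2, 0, 0))

ω-coordinates c = M·v, v = (-529, 1438, 259, 438, 875, 249, -495, 1116):
  c_1 = (-1)·(-529) + 2·1438 + 0·259 + 0·438 + 0·875 + (-1)·(249) + (1)·(-495) + (-2)·(1116) = 429
  c_2 = (0)·(-529) + 1·1438 + 0·259 + 0·438 + 0·875 + 0·249 + (0)·(-495) + (-1)·(1116) = 322
  c_3 = (-1)·(-529) + 0·1438 + (-4)·(259) + 0·438 + 2·875 + 1·249 + (0)·(-495) + (-1)·(1116) = 376
  c_4 = (0)·(-529) + 0·1438 + 1·259 + 0·438 + 0·875 + 0·249 + (0)·(-495) + 0·1116 = 259
  c_5 = (-1)·(-529) + 0·1438 + 0·259 + 0·438 + 0·875 + (-1)·(249) + (0)·(-495) + 0·1116 = 280
  c_6 = (0)·(-529) + 0·1438 + (-2)·(259) + 0·438 + 1·875 + 0·249 + (0)·(-495) + 0·1116 = 357
  c_7 = (1)·(-529) + (-2)·(1438) + 0·259 + 1·438 + 0·875 + 1·249 + (-1)·(-495) + 2·1116 = 9
  c_8 = (-1)·(-529) + 0·1438 + 0·259 + 0·438 + 0·875 + (-2)·(249) + (0)·(-495) + 0·1116 = 31
Expand coordinatewise in base 5:
  c_1 = 429 = 4·5^0 + 0·5^1 + 2·5^2 + 3·5^3
  c_2 = 322 = 2·5^0 + 4·5^1 + 2·5^2 + 2·5^3
  c_3 = 376 = 1·5^0 + 0·5^1 + 0·5^2 + 3·5^3
  c_4 = 259 = 4·5^0 + 1·5^1 + 0·5^2 + 2·5^3
  c_5 = 280 = 0·5^0 + 1·5^1 + 1·5^2 + 2·5^3
  c_6 = 357 = 2·5^0 + 1·5^1 + 4·5^2 + 2·5^3
  c_7 = 9 = 4·5^0 + 1·5^1
  c_8 = 31 = 1·5^0 + 1·5^1 + 1·5^2
Factor λ_0 = (4, 2, 1, 4, 0, 2, 4, 1)
Factor λ_1 = (0, 4, 0, 1, 1, 1, 1, 1)
Factor λ_2 = (2, 2, 0, 0, 1, 4, 0, 1)
Factor λ_3 = (3, 2, 3, 2, 2, 2, 0, 0)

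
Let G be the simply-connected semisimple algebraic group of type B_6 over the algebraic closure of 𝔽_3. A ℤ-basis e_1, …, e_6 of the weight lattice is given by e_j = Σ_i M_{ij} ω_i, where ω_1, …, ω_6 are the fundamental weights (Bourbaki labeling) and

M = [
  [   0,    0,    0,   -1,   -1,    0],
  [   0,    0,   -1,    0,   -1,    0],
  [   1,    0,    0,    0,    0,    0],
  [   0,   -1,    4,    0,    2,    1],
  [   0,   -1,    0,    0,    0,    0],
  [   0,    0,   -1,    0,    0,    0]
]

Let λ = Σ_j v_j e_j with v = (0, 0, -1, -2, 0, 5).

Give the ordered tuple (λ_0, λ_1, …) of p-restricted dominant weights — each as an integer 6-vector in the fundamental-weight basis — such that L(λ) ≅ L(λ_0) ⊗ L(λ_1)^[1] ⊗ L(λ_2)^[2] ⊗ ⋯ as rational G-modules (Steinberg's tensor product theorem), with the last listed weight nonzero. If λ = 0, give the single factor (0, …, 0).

((2, 1, 0, 1, 0, 1),)

In the fundamental-weight basis, λ has coordinates c = M·v (v = (0, 0, -1, -2, 0, 5)):
  c_1 = 0*0 + 0*0 + 0*-1 + -1*-2 + -1*0 + 0*5 = 2
  c_2 = 0*0 + 0*0 + -1*-1 + 0*-2 + -1*0 + 0*5 = 1
  c_3 = 1*0 + 0*0 + 0*-1 + 0*-2 + 0*0 + 0*5 = 0
  c_4 = 0*0 + -1*0 + 4*-1 + 0*-2 + 2*0 + 1*5 = 1
  c_5 = 0*0 + -1*0 + 0*-1 + 0*-2 + 0*0 + 0*5 = 0
  c_6 = 0*0 + 0*0 + -1*-1 + 0*-2 + 0*0 + 0*5 = 1
Expand coordinatewise in base 3:
  c_1 = 2 = 2·3^0
  c_2 = 1 = 1·3^0
  c_3 = 0
  c_4 = 1 = 1·3^0
  c_5 = 0
  c_6 = 1 = 1·3^0
λ_0 = (2, 1, 0, 1, 0, 1)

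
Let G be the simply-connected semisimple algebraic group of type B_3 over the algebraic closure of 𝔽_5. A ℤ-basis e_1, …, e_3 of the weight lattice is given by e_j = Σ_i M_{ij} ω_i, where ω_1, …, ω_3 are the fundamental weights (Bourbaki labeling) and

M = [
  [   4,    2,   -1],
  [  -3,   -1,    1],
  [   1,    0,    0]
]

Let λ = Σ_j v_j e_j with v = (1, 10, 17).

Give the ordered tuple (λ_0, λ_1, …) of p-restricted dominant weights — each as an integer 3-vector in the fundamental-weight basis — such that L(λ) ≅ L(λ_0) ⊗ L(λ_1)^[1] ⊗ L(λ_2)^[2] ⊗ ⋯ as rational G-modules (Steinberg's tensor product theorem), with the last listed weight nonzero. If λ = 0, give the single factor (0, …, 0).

Change of basis e → ω: c = M·v where v = (1, 10, 17):
  c_1 = (4)·(1) + (2)·(10) + (-1)·(17) = 7
  c_2 = (-3)·(1) + (-1)·(10) + (1)·(17) = 4
  c_3 = (1)·(1) + (0)·(10) + (0)·(17) = 1
Writing each c_i in base p = 5:
  c_1 = 7 = 2·5^0 + 1·5^1
  c_2 = 4 = 4·5^0
  c_3 = 1 = 1·5^0
Factor λ_0 = (2, 4, 1)
Factor λ_1 = (1, 0, 0)

((2, 4, 1), (1, 0, 0))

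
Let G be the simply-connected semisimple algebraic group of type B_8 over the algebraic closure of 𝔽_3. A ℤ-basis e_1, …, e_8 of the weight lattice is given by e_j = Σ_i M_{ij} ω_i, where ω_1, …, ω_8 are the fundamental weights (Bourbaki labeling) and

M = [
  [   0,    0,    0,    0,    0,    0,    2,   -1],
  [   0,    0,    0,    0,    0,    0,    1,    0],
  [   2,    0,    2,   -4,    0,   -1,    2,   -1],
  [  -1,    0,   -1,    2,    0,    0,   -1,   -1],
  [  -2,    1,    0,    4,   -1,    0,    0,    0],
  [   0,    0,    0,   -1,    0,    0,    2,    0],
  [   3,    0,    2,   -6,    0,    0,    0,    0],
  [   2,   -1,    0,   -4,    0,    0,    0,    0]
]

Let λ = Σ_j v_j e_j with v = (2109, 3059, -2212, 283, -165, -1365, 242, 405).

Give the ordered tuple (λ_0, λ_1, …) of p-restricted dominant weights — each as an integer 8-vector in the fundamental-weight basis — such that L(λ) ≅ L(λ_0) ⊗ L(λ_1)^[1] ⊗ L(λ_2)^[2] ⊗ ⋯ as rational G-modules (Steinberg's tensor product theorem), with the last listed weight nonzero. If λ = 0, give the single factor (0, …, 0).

Change of basis e → ω: c = M·v where v = (2109, 3059, -2212, 283, -165, -1365, 242, 405):
  c_1 = 0·2109 + 0·3059 + (0)·(-2212) + 0·283 + (0)·(-165) + (0)·(-1365) + 2·242 + (-1)·(405) = 79
  c_2 = 0·2109 + 0·3059 + (0)·(-2212) + 0·283 + (0)·(-165) + (0)·(-1365) + 1·242 + 0·405 = 242
  c_3 = 2·2109 + 0·3059 + (2)·(-2212) + (-4)·(283) + (0)·(-165) + (-1)·(-1365) + 2·242 + (-1)·(405) = 106
  c_4 = (-1)·(2109) + 0·3059 + (-1)·(-2212) + 2·283 + (0)·(-165) + (0)·(-1365) + (-1)·(242) + (-1)·(405) = 22
  c_5 = (-2)·(2109) + 1·3059 + (0)·(-2212) + 4·283 + (-1)·(-165) + (0)·(-1365) + 0·242 + 0·405 = 138
  c_6 = 0·2109 + 0·3059 + (0)·(-2212) + (-1)·(283) + (0)·(-165) + (0)·(-1365) + 2·242 + 0·405 = 201
  c_7 = 3·2109 + 0·3059 + (2)·(-2212) + (-6)·(283) + (0)·(-165) + (0)·(-1365) + 0·242 + 0·405 = 205
  c_8 = 2·2109 + (-1)·(3059) + (0)·(-2212) + (-4)·(283) + (0)·(-165) + (0)·(-1365) + 0·242 + 0·405 = 27
Expand coordinatewise in base 3:
  c_1 = 79 = 1·3^0 + 2·3^1 + 2·3^2 + 2·3^3
  c_2 = 242 = 2·3^0 + 2·3^1 + 2·3^2 + 2·3^3 + 2·3^4
  c_3 = 106 = 1·3^0 + 2·3^1 + 2·3^2 + 0·3^3 + 1·3^4
  c_4 = 22 = 1·3^0 + 1·3^1 + 2·3^2
  c_5 = 138 = 0·3^0 + 1·3^1 + 0·3^2 + 2·3^3 + 1·3^4
  c_6 = 201 = 0·3^0 + 1·3^1 + 1·3^2 + 1·3^3 + 2·3^4
  c_7 = 205 = 1·3^0 + 2·3^1 + 1·3^2 + 1·3^3 + 2·3^4
  c_8 = 27 = 0·3^0 + 0·3^1 + 0·3^2 + 1·3^3
p-restricted factor λ_0 = (1, 2, 1, 1, 0, 0, 1, 0)
p-restricted factor λ_1 = (2, 2, 2, 1, 1, 1, 2, 0)
p-restricted factor λ_2 = (2, 2, 2, 2, 0, 1, 1, 0)
p-restricted factor λ_3 = (2, 2, 0, 0, 2, 1, 1, 1)
p-restricted factor λ_4 = (0, 2, 1, 0, 1, 2, 2, 0)

((1, 2, 1, 1, 0, 0, 1, 0), (2, 2, 2, 1, 1, 1, 2, 0), (2, 2, 2, 2, 0, 1, 1, 0), (2, 2, 0, 0, 2, 1, 1, 1), (0, 2, 1, 0, 1, 2, 2, 0))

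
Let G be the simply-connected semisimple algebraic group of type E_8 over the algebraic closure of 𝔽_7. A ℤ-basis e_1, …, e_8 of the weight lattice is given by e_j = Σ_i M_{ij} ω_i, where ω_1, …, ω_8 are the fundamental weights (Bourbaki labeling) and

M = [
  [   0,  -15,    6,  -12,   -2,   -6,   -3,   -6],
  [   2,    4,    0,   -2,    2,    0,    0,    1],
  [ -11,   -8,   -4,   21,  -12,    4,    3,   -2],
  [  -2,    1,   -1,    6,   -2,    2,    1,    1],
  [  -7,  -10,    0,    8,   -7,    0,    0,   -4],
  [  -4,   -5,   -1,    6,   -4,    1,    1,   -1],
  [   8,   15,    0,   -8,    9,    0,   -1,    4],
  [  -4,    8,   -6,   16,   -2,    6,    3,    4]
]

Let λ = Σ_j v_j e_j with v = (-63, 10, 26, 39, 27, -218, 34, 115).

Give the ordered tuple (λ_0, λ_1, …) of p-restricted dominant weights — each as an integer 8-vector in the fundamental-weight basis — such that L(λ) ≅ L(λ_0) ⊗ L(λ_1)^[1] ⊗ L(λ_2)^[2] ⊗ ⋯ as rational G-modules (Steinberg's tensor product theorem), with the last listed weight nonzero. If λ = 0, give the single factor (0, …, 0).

Converting to the ω-basis (c_i = row i of M dotted with v = (-63, 10, 26, 39, 27, -218, 34, 115)):
  c_1 = (0)·(-63) + (-15)·(10) + (6)·(26) + (-12)·(39) + (-2)·(27) + (-6)·(-218) + (-3)·(34) + (-6)·(115) = 0
  c_2 = (2)·(-63) + (4)·(10) + (0)·(26) + (-2)·(39) + (2)·(27) + (0)·(-218) + (0)·(34) + (1)·(115) = 5
  c_3 = (-11)·(-63) + (-8)·(10) + (-4)·(26) + (21)·(39) + (-12)·(27) + (4)·(-218) + (3)·(34) + (-2)·(115) = 4
  c_4 = (-2)·(-63) + (1)·(10) + (-1)·(26) + (6)·(39) + (-2)·(27) + (2)·(-218) + (1)·(34) + (1)·(115) = 3
  c_5 = (-7)·(-63) + (-10)·(10) + (0)·(26) + (8)·(39) + (-7)·(27) + (0)·(-218) + (0)·(34) + (-4)·(115) = 4
  c_6 = (-4)·(-63) + (-5)·(10) + (-1)·(26) + (6)·(39) + (-4)·(27) + (1)·(-218) + (1)·(34) + (-1)·(115) = 3
  c_7 = (8)·(-63) + (15)·(10) + (0)·(26) + (-8)·(39) + (9)·(27) + (0)·(-218) + (-1)·(34) + (4)·(115) = 3
  c_8 = (-4)·(-63) + (8)·(10) + (-6)·(26) + (16)·(39) + (-2)·(27) + (6)·(-218) + (3)·(34) + (4)·(115) = 0
Writing each c_i in base p = 7:
  c_1 = 0
  c_2 = 5 = 5·7^0
  c_3 = 4 = 4·7^0
  c_4 = 3 = 3·7^0
  c_5 = 4 = 4·7^0
  c_6 = 3 = 3·7^0
  c_7 = 3 = 3·7^0
  c_8 = 0
λ_0 = (0, 5, 4, 3, 4, 3, 3, 0)

((0, 5, 4, 3, 4, 3, 3, 0),)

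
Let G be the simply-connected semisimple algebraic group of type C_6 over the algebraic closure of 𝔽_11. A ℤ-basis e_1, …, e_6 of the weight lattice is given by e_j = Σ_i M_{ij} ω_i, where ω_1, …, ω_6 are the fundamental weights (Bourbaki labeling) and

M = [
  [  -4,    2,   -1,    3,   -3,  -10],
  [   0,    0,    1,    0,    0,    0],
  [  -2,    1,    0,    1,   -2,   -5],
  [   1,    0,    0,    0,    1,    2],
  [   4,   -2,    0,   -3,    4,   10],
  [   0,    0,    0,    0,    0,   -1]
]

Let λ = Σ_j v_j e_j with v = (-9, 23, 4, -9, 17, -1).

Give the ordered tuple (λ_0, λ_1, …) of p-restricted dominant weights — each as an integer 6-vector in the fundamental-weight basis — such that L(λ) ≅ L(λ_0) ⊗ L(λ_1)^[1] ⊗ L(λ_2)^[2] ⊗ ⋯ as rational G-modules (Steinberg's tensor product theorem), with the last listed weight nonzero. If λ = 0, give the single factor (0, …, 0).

Converting to the ω-basis (c_i = row i of M dotted with v = (-9, 23, 4, -9, 17, -1)):
  c_1 = -4*-9 + 2*23 + -1*4 + 3*-9 + -3*17 + -10*-1 = 10
  c_2 = 0*-9 + 0*23 + 1*4 + 0*-9 + 0*17 + 0*-1 = 4
  c_3 = -2*-9 + 1*23 + 0*4 + 1*-9 + -2*17 + -5*-1 = 3
  c_4 = 1*-9 + 0*23 + 0*4 + 0*-9 + 1*17 + 2*-1 = 6
  c_5 = 4*-9 + -2*23 + 0*4 + -3*-9 + 4*17 + 10*-1 = 3
  c_6 = 0*-9 + 0*23 + 0*4 + 0*-9 + 0*17 + -1*-1 = 1
Base-11 expansion of each c_i:
  c_1 = 10 = 10·11^0
  c_2 = 4 = 4·11^0
  c_3 = 3 = 3·11^0
  c_4 = 6 = 6·11^0
  c_5 = 3 = 3·11^0
  c_6 = 1 = 1·11^0
p-restricted factor λ_0 = (10, 4, 3, 6, 3, 1)

((10, 4, 3, 6, 3, 1),)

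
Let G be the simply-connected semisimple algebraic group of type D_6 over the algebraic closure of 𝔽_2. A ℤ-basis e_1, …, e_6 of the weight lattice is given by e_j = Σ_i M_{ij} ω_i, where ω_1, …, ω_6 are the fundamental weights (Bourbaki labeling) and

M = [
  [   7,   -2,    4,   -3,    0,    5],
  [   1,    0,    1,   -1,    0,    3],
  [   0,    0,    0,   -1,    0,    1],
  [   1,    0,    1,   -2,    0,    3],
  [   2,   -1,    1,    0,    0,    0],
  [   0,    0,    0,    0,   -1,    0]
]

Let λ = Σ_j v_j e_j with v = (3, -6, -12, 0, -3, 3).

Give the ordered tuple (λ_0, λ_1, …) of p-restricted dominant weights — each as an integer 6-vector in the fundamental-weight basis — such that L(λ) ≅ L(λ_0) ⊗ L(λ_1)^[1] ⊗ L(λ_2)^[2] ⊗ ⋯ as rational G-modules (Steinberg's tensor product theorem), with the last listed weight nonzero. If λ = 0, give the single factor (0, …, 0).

Change of basis e → ω: c = M·v where v = (3, -6, -12, 0, -3, 3):
  c_1 = 7·3 + (-2)·(-6) + (4)·(-12) + (-3)·(0) + (0)·(-3) + 5·3 = 0
  c_2 = 1·3 + (0)·(-6) + (1)·(-12) + (-1)·(0) + (0)·(-3) + 3·3 = 0
  c_3 = 0·3 + (0)·(-6) + (0)·(-12) + (-1)·(0) + (0)·(-3) + 1·3 = 3
  c_4 = 1·3 + (0)·(-6) + (1)·(-12) + (-2)·(0) + (0)·(-3) + 3·3 = 0
  c_5 = 2·3 + (-1)·(-6) + (1)·(-12) + 0·0 + (0)·(-3) + 0·3 = 0
  c_6 = 0·3 + (0)·(-6) + (0)·(-12) + 0·0 + (-1)·(-3) + 0·3 = 3
Expand coordinatewise in base 2:
  c_1 = 0
  c_2 = 0
  c_3 = 3 = 1·2^0 + 1·2^1
  c_4 = 0
  c_5 = 0
  c_6 = 3 = 1·2^0 + 1·2^1
λ_0 = (0, 0, 1, 0, 0, 1)
λ_1 = (0, 0, 1, 0, 0, 1)

((0, 0, 1, 0, 0, 1), (0, 0, 1, 0, 0, 1))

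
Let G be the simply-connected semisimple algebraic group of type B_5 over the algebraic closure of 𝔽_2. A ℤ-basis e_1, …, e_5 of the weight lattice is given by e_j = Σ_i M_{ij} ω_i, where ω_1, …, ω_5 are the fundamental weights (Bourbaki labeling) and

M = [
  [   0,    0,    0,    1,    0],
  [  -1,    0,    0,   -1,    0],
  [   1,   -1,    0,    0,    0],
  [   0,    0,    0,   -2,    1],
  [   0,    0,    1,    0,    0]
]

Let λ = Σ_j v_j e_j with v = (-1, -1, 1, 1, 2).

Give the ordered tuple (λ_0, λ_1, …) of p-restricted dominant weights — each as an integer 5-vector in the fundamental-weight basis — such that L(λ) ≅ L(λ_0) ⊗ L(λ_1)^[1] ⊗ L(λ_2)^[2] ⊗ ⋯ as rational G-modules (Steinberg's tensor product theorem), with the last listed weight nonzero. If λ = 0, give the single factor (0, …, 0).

((1, 0, 0, 0, 1),)

Converting to the ω-basis (c_i = row i of M dotted with v = (-1, -1, 1, 1, 2)):
  c_1 = 0*-1 + 0*-1 + 0*1 + 1*1 + 0*2 = 1
  c_2 = -1*-1 + 0*-1 + 0*1 + -1*1 + 0*2 = 0
  c_3 = 1*-1 + -1*-1 + 0*1 + 0*1 + 0*2 = 0
  c_4 = 0*-1 + 0*-1 + 0*1 + -2*1 + 1*2 = 0
  c_5 = 0*-1 + 0*-1 + 1*1 + 0*1 + 0*2 = 1
Writing each c_i in base p = 2:
  c_1 = 1 = 1·2^0
  c_2 = 0
  c_3 = 0
  c_4 = 0
  c_5 = 1 = 1·2^0
λ_0 = (1, 0, 0, 0, 1)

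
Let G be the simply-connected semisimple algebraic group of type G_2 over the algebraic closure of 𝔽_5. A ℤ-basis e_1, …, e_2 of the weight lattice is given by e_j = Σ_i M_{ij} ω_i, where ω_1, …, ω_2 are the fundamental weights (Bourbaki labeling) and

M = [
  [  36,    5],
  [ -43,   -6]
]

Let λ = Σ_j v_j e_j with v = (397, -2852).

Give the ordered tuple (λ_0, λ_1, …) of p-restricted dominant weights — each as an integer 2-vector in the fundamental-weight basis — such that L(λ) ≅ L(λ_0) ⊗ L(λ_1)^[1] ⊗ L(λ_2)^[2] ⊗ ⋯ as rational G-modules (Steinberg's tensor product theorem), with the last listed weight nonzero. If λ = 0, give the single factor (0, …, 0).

((2, 1), (1, 3), (1, 1))

Converting to the ω-basis (c_i = row i of M dotted with v = (397, -2852)):
  c_1 = (36)·(397) + (5)·(-2852) = 32
  c_2 = (-43)·(397) + (-6)·(-2852) = 41
p = 5; digits c_i = Σ_j d_{ij}·5^j, 0 ≤ d_{ij} < 5:
  c_1 = 32 = 2·5^0 + 1·5^1 + 1·5^2
  c_2 = 41 = 1·5^0 + 3·5^1 + 1·5^2
p-restricted factor λ_0 = (2, 1)
p-restricted factor λ_1 = (1, 3)
p-restricted factor λ_2 = (1, 1)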